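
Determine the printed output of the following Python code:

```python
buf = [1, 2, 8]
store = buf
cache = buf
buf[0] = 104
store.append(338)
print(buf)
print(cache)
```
[104, 2, 8, 338]
[104, 2, 8, 338]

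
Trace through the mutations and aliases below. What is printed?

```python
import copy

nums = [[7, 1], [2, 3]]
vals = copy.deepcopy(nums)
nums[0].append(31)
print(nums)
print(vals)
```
[[7, 1, 31], [2, 3]]
[[7, 1], [2, 3]]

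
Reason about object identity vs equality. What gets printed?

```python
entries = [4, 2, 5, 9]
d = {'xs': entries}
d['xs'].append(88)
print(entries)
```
[4, 2, 5, 9, 88]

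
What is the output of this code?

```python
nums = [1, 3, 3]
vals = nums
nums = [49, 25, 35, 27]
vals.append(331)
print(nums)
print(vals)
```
[49, 25, 35, 27]
[1, 3, 3, 331]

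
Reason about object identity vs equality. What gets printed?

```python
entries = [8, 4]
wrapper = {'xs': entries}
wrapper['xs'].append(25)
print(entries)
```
[8, 4, 25]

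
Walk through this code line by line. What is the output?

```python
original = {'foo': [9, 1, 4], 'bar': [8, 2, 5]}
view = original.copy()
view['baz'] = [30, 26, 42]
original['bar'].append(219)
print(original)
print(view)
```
{'foo': [9, 1, 4], 'bar': [8, 2, 5, 219]}
{'foo': [9, 1, 4], 'bar': [8, 2, 5, 219], 'baz': [30, 26, 42]}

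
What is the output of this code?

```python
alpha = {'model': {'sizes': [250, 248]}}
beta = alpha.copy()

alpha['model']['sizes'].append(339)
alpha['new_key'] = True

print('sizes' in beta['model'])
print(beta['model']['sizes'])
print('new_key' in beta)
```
True
[250, 248, 339]
False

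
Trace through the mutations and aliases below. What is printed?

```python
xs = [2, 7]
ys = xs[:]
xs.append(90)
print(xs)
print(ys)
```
[2, 7, 90]
[2, 7]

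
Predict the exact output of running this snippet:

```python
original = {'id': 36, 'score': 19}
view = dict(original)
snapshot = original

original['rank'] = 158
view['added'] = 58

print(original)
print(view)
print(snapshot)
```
{'id': 36, 'score': 19, 'rank': 158}
{'id': 36, 'score': 19, 'added': 58}
{'id': 36, 'score': 19, 'rank': 158}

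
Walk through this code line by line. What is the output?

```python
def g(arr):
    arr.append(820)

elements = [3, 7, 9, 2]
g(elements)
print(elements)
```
[3, 7, 9, 2, 820]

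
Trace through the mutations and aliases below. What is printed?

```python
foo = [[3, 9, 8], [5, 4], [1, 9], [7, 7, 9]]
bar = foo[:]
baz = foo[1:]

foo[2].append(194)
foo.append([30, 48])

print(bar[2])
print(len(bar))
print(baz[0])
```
[1, 9, 194]
4
[5, 4]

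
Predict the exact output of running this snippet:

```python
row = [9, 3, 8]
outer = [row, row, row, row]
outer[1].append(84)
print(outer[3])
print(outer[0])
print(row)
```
[9, 3, 8, 84]
[9, 3, 8, 84]
[9, 3, 8, 84]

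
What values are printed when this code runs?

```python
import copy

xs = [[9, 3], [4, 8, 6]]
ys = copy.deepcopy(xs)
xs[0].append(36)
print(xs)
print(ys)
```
[[9, 3, 36], [4, 8, 6]]
[[9, 3], [4, 8, 6]]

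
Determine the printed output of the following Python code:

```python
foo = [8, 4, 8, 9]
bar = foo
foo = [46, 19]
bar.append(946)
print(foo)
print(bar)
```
[46, 19]
[8, 4, 8, 9, 946]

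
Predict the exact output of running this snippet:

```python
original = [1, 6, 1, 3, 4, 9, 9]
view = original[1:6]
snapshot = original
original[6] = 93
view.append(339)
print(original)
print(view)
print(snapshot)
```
[1, 6, 1, 3, 4, 9, 93]
[6, 1, 3, 4, 9, 339]
[1, 6, 1, 3, 4, 9, 93]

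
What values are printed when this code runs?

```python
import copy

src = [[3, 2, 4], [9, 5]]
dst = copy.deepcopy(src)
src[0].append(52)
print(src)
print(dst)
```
[[3, 2, 4, 52], [9, 5]]
[[3, 2, 4], [9, 5]]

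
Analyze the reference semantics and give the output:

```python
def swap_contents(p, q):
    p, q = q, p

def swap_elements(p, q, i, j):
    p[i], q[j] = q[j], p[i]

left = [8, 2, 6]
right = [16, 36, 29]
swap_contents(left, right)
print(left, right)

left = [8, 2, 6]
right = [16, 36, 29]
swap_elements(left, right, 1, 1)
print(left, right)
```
[8, 2, 6] [16, 36, 29]
[8, 36, 6] [16, 2, 29]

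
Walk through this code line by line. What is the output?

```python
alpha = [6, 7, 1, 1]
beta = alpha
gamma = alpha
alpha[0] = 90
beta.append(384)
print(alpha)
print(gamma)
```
[90, 7, 1, 1, 384]
[90, 7, 1, 1, 384]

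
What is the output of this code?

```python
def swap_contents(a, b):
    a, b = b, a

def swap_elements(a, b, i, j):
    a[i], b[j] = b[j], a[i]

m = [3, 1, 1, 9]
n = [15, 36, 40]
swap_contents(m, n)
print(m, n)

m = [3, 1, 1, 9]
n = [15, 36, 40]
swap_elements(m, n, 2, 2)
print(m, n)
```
[3, 1, 1, 9] [15, 36, 40]
[3, 1, 40, 9] [15, 36, 1]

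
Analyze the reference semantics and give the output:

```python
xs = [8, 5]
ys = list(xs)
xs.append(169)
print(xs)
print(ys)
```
[8, 5, 169]
[8, 5]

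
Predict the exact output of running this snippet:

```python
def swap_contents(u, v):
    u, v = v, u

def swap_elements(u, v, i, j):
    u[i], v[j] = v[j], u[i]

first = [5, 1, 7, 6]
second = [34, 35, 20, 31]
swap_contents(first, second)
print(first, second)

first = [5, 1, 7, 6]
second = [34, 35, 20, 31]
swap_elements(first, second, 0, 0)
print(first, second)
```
[5, 1, 7, 6] [34, 35, 20, 31]
[34, 1, 7, 6] [5, 35, 20, 31]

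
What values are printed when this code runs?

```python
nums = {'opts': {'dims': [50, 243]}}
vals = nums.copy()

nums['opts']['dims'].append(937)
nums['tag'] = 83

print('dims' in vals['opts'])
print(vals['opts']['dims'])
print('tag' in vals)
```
True
[50, 243, 937]
False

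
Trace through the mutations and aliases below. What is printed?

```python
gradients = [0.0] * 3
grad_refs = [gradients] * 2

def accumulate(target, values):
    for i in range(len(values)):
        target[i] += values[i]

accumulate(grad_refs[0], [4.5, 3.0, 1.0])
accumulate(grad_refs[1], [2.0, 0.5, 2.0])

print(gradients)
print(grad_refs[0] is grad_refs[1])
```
[6.5, 3.5, 3.0]
True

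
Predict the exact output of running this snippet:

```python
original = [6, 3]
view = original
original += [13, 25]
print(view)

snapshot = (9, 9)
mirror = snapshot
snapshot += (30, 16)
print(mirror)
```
[6, 3, 13, 25]
(9, 9)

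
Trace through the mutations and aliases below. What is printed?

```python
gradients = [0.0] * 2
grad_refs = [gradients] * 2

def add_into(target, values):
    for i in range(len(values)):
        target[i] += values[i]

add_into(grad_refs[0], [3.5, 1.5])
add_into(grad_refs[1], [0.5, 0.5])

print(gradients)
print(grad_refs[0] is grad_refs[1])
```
[4.0, 2.0]
True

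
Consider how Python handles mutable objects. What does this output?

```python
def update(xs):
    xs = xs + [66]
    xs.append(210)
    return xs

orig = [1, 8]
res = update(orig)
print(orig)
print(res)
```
[1, 8]
[1, 8, 66, 210]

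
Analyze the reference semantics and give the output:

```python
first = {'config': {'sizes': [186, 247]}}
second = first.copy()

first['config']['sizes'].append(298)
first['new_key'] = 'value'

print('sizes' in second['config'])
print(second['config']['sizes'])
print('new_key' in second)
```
True
[186, 247, 298]
False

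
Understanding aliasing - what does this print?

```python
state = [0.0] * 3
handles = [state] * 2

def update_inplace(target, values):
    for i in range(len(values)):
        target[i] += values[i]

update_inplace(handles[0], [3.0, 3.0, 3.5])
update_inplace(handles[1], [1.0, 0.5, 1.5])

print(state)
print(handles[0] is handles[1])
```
[4.0, 3.5, 5.0]
True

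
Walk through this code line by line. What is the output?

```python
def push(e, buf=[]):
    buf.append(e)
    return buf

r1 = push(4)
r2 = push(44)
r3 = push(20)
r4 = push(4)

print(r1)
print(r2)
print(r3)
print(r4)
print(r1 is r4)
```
[4, 44, 20, 4]
[4, 44, 20, 4]
[4, 44, 20, 4]
[4, 44, 20, 4]
True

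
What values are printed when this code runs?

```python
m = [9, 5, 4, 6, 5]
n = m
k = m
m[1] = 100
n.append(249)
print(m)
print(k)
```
[9, 100, 4, 6, 5, 249]
[9, 100, 4, 6, 5, 249]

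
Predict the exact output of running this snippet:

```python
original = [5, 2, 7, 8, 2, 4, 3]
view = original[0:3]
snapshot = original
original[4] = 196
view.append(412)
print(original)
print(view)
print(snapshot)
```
[5, 2, 7, 8, 196, 4, 3]
[5, 2, 7, 412]
[5, 2, 7, 8, 196, 4, 3]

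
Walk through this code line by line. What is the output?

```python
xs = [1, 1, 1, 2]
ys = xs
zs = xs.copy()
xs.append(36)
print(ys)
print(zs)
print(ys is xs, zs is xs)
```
[1, 1, 1, 2, 36]
[1, 1, 1, 2]
True False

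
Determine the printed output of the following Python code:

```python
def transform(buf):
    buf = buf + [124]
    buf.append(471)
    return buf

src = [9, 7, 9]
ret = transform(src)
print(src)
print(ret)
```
[9, 7, 9]
[9, 7, 9, 124, 471]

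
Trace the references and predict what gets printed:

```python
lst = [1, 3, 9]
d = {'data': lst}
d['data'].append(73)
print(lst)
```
[1, 3, 9, 73]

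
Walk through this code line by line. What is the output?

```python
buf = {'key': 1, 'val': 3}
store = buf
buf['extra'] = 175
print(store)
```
{'key': 1, 'val': 3, 'extra': 175}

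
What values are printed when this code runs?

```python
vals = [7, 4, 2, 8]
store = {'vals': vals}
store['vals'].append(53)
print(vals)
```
[7, 4, 2, 8, 53]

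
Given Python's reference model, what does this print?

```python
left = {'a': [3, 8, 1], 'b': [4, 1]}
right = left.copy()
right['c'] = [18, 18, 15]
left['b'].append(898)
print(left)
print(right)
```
{'a': [3, 8, 1], 'b': [4, 1, 898]}
{'a': [3, 8, 1], 'b': [4, 1, 898], 'c': [18, 18, 15]}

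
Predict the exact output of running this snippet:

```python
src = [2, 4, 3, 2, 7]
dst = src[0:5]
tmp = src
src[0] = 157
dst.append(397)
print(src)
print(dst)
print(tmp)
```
[157, 4, 3, 2, 7]
[2, 4, 3, 2, 7, 397]
[157, 4, 3, 2, 7]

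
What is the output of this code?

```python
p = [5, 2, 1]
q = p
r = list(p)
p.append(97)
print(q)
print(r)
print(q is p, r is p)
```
[5, 2, 1, 97]
[5, 2, 1]
True False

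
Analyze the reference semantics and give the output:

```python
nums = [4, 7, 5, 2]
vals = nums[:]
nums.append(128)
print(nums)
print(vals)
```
[4, 7, 5, 2, 128]
[4, 7, 5, 2]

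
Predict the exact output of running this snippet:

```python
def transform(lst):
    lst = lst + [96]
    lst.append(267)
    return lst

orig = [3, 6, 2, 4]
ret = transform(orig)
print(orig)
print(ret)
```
[3, 6, 2, 4]
[3, 6, 2, 4, 96, 267]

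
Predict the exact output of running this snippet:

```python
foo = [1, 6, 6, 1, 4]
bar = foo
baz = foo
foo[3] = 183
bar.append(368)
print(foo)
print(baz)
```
[1, 6, 6, 183, 4, 368]
[1, 6, 6, 183, 4, 368]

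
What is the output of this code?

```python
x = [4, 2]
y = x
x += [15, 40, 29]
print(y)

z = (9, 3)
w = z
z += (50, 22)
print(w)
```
[4, 2, 15, 40, 29]
(9, 3)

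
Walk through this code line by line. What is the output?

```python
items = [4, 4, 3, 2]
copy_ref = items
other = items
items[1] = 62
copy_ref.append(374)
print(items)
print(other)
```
[4, 62, 3, 2, 374]
[4, 62, 3, 2, 374]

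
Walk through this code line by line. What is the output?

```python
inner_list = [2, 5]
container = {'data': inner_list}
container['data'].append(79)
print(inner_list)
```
[2, 5, 79]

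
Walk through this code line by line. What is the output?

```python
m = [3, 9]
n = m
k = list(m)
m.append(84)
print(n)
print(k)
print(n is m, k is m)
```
[3, 9, 84]
[3, 9]
True False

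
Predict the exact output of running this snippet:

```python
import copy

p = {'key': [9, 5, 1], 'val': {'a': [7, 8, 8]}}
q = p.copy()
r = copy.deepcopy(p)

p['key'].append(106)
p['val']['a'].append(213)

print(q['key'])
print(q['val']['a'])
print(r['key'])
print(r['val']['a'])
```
[9, 5, 1, 106]
[7, 8, 8, 213]
[9, 5, 1]
[7, 8, 8]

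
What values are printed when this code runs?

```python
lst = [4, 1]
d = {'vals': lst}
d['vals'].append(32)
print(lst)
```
[4, 1, 32]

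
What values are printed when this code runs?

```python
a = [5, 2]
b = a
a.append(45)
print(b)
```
[5, 2, 45]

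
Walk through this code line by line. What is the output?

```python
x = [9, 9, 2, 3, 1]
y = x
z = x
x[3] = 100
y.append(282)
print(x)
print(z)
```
[9, 9, 2, 100, 1, 282]
[9, 9, 2, 100, 1, 282]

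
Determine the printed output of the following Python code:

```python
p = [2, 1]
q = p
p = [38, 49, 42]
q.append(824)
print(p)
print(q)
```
[38, 49, 42]
[2, 1, 824]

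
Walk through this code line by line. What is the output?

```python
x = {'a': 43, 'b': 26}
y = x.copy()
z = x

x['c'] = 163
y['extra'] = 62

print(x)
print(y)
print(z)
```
{'a': 43, 'b': 26, 'c': 163}
{'a': 43, 'b': 26, 'extra': 62}
{'a': 43, 'b': 26, 'c': 163}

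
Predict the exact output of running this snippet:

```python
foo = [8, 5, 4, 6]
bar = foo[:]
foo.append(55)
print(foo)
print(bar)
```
[8, 5, 4, 6, 55]
[8, 5, 4, 6]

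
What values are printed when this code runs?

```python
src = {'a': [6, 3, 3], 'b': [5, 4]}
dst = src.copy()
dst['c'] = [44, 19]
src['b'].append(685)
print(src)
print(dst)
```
{'a': [6, 3, 3], 'b': [5, 4, 685]}
{'a': [6, 3, 3], 'b': [5, 4, 685], 'c': [44, 19]}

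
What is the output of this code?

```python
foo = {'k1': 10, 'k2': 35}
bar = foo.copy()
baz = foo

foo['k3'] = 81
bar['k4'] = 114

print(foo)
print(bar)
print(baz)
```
{'k1': 10, 'k2': 35, 'k3': 81}
{'k1': 10, 'k2': 35, 'k4': 114}
{'k1': 10, 'k2': 35, 'k3': 81}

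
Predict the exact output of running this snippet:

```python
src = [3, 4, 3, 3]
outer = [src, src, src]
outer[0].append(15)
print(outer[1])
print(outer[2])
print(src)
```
[3, 4, 3, 3, 15]
[3, 4, 3, 3, 15]
[3, 4, 3, 3, 15]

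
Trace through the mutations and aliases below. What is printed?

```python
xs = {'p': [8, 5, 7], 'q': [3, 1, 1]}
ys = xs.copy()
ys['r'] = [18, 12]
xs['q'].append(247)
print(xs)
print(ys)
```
{'p': [8, 5, 7], 'q': [3, 1, 1, 247]}
{'p': [8, 5, 7], 'q': [3, 1, 1, 247], 'r': [18, 12]}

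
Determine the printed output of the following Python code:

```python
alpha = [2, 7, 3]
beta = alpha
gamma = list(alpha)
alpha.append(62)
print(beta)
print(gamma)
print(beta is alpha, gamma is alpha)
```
[2, 7, 3, 62]
[2, 7, 3]
True False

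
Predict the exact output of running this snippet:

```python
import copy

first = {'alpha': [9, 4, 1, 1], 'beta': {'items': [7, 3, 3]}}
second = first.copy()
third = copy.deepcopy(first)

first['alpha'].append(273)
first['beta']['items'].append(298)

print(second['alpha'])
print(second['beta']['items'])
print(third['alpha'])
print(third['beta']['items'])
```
[9, 4, 1, 1, 273]
[7, 3, 3, 298]
[9, 4, 1, 1]
[7, 3, 3]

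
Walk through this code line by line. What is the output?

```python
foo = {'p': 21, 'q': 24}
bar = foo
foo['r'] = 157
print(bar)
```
{'p': 21, 'q': 24, 'r': 157}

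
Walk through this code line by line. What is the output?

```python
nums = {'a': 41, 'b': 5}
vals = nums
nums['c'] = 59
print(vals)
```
{'a': 41, 'b': 5, 'c': 59}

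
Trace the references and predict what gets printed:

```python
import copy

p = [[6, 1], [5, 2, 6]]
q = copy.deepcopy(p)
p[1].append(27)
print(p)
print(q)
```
[[6, 1], [5, 2, 6, 27]]
[[6, 1], [5, 2, 6]]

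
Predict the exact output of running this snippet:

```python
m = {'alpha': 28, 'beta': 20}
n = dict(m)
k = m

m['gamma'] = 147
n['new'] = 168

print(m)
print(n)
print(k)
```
{'alpha': 28, 'beta': 20, 'gamma': 147}
{'alpha': 28, 'beta': 20, 'new': 168}
{'alpha': 28, 'beta': 20, 'gamma': 147}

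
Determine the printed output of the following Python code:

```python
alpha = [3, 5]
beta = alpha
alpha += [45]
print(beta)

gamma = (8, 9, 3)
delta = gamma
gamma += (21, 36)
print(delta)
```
[3, 5, 45]
(8, 9, 3)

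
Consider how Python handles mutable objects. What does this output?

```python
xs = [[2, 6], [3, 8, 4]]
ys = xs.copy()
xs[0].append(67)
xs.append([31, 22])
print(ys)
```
[[2, 6, 67], [3, 8, 4]]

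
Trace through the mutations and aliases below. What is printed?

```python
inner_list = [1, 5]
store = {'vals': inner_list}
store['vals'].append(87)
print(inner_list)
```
[1, 5, 87]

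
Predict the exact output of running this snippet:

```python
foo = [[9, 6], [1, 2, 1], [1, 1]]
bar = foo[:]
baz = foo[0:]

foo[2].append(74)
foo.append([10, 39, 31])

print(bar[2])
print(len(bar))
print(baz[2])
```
[1, 1, 74]
3
[1, 1, 74]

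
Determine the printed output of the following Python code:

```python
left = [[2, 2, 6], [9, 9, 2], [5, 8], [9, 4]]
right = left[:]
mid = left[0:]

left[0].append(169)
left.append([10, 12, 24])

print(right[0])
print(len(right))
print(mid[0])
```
[2, 2, 6, 169]
4
[2, 2, 6, 169]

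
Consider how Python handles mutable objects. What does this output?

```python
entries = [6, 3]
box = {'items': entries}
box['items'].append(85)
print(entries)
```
[6, 3, 85]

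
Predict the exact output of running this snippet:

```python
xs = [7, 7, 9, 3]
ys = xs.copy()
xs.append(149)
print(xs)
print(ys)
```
[7, 7, 9, 3, 149]
[7, 7, 9, 3]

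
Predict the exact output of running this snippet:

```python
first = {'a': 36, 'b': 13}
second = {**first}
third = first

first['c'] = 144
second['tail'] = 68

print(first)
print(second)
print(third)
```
{'a': 36, 'b': 13, 'c': 144}
{'a': 36, 'b': 13, 'tail': 68}
{'a': 36, 'b': 13, 'c': 144}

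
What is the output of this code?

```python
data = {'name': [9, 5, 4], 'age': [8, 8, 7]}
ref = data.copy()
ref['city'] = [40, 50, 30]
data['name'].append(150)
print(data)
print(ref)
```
{'name': [9, 5, 4, 150], 'age': [8, 8, 7]}
{'name': [9, 5, 4, 150], 'age': [8, 8, 7], 'city': [40, 50, 30]}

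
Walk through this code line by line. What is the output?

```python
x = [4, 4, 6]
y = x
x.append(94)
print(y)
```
[4, 4, 6, 94]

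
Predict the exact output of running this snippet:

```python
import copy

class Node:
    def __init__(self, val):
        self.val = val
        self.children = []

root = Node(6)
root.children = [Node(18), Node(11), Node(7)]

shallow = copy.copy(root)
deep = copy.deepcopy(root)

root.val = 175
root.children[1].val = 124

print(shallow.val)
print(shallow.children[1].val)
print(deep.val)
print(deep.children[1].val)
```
6
124
6
11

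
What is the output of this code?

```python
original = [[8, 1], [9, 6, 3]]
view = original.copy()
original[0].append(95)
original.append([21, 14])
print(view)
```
[[8, 1, 95], [9, 6, 3]]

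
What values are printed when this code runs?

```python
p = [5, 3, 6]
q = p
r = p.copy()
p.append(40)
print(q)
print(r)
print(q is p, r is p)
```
[5, 3, 6, 40]
[5, 3, 6]
True False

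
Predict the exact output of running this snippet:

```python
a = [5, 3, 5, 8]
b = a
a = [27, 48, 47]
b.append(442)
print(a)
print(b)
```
[27, 48, 47]
[5, 3, 5, 8, 442]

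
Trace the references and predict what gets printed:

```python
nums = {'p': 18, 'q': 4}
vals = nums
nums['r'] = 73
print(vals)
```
{'p': 18, 'q': 4, 'r': 73}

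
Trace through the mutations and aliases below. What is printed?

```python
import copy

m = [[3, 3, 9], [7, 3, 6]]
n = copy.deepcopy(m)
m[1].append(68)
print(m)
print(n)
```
[[3, 3, 9], [7, 3, 6, 68]]
[[3, 3, 9], [7, 3, 6]]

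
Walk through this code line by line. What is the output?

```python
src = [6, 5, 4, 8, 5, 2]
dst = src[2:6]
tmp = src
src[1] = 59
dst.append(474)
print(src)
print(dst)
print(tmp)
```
[6, 59, 4, 8, 5, 2]
[4, 8, 5, 2, 474]
[6, 59, 4, 8, 5, 2]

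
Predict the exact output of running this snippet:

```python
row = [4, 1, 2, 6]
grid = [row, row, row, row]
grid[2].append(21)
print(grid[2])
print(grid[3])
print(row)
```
[4, 1, 2, 6, 21]
[4, 1, 2, 6, 21]
[4, 1, 2, 6, 21]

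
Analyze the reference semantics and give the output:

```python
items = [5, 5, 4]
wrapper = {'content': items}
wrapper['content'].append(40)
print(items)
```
[5, 5, 4, 40]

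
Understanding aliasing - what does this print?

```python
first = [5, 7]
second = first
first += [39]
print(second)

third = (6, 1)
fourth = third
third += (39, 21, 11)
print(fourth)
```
[5, 7, 39]
(6, 1)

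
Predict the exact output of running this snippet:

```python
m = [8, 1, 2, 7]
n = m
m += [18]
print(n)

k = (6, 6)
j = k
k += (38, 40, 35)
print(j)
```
[8, 1, 2, 7, 18]
(6, 6)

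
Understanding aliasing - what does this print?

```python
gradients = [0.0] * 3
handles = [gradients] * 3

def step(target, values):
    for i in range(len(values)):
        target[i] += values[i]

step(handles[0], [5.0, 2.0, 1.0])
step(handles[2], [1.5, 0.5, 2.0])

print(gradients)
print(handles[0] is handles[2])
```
[6.5, 2.5, 3.0]
True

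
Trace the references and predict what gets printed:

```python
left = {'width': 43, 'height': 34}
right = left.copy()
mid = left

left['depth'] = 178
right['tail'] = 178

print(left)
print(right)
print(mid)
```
{'width': 43, 'height': 34, 'depth': 178}
{'width': 43, 'height': 34, 'tail': 178}
{'width': 43, 'height': 34, 'depth': 178}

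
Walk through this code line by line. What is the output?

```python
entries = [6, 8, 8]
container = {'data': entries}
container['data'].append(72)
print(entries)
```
[6, 8, 8, 72]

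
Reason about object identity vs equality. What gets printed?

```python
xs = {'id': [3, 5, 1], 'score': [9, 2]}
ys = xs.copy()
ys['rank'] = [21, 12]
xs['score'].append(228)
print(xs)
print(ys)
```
{'id': [3, 5, 1], 'score': [9, 2, 228]}
{'id': [3, 5, 1], 'score': [9, 2, 228], 'rank': [21, 12]}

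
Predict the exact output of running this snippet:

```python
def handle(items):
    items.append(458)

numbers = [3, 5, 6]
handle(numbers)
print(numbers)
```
[3, 5, 6, 458]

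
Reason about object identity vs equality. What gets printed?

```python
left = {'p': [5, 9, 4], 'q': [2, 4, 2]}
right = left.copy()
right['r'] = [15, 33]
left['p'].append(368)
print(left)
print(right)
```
{'p': [5, 9, 4, 368], 'q': [2, 4, 2]}
{'p': [5, 9, 4, 368], 'q': [2, 4, 2], 'r': [15, 33]}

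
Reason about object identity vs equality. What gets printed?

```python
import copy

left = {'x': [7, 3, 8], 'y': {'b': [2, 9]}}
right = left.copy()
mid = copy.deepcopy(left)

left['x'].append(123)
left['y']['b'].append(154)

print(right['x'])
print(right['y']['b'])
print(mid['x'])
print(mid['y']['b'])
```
[7, 3, 8, 123]
[2, 9, 154]
[7, 3, 8]
[2, 9]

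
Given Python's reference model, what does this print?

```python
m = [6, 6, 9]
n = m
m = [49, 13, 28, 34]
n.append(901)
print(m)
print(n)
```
[49, 13, 28, 34]
[6, 6, 9, 901]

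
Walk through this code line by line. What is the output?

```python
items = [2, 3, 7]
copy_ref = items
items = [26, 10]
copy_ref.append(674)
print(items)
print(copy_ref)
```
[26, 10]
[2, 3, 7, 674]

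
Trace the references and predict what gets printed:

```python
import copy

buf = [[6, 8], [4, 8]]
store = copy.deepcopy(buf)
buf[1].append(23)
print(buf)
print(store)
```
[[6, 8], [4, 8, 23]]
[[6, 8], [4, 8]]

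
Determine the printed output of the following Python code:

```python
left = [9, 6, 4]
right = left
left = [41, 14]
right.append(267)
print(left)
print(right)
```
[41, 14]
[9, 6, 4, 267]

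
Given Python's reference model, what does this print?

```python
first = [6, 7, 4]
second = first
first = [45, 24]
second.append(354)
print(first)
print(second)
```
[45, 24]
[6, 7, 4, 354]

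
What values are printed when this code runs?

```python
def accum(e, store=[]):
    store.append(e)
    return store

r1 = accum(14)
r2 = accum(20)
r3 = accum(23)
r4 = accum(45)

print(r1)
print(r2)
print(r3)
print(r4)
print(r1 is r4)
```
[14, 20, 23, 45]
[14, 20, 23, 45]
[14, 20, 23, 45]
[14, 20, 23, 45]
True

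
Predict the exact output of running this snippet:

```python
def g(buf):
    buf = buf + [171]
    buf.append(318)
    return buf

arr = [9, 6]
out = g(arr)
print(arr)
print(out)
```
[9, 6]
[9, 6, 171, 318]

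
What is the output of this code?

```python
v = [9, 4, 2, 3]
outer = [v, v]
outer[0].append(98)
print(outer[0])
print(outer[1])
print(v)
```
[9, 4, 2, 3, 98]
[9, 4, 2, 3, 98]
[9, 4, 2, 3, 98]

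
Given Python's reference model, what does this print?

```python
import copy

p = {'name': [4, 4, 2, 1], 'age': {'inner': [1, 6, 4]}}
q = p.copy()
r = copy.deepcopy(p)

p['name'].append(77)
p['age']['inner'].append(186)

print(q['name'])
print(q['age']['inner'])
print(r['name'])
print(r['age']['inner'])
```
[4, 4, 2, 1, 77]
[1, 6, 4, 186]
[4, 4, 2, 1]
[1, 6, 4]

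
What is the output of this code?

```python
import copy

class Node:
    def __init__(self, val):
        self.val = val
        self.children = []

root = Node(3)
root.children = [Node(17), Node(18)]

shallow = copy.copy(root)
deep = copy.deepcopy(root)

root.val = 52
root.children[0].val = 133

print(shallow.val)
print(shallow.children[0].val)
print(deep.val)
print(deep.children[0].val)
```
3
133
3
17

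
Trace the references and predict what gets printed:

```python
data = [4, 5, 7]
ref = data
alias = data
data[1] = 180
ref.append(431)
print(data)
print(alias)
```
[4, 180, 7, 431]
[4, 180, 7, 431]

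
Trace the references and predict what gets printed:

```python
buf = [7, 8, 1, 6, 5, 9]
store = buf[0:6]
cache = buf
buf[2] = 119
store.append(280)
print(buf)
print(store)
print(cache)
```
[7, 8, 119, 6, 5, 9]
[7, 8, 1, 6, 5, 9, 280]
[7, 8, 119, 6, 5, 9]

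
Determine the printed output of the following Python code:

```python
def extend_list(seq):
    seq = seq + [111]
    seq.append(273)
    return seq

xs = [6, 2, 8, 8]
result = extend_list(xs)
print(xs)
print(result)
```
[6, 2, 8, 8]
[6, 2, 8, 8, 111, 273]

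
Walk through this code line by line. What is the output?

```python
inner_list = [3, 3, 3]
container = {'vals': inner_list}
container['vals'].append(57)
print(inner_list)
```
[3, 3, 3, 57]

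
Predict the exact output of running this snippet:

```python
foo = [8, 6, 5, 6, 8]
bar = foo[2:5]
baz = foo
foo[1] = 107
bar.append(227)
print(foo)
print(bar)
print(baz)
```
[8, 107, 5, 6, 8]
[5, 6, 8, 227]
[8, 107, 5, 6, 8]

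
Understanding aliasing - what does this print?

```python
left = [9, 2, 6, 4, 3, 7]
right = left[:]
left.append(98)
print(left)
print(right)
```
[9, 2, 6, 4, 3, 7, 98]
[9, 2, 6, 4, 3, 7]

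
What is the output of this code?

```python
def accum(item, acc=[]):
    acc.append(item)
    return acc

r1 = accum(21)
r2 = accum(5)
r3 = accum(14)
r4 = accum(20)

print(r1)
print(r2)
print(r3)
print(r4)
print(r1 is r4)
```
[21, 5, 14, 20]
[21, 5, 14, 20]
[21, 5, 14, 20]
[21, 5, 14, 20]
True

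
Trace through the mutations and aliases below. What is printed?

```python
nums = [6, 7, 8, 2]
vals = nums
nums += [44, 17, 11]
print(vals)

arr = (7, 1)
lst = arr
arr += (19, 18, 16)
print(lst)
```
[6, 7, 8, 2, 44, 17, 11]
(7, 1)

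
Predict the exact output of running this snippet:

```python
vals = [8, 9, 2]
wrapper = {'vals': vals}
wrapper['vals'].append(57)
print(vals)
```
[8, 9, 2, 57]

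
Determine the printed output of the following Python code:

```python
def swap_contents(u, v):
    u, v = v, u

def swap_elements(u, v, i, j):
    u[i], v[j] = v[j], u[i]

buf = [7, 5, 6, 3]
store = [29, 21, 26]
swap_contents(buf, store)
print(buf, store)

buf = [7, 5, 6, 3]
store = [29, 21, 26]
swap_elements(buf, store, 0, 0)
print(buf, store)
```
[7, 5, 6, 3] [29, 21, 26]
[29, 5, 6, 3] [7, 21, 26]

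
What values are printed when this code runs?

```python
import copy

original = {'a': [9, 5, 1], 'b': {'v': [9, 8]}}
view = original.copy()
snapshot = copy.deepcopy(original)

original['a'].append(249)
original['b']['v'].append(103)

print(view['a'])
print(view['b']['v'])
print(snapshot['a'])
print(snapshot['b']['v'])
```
[9, 5, 1, 249]
[9, 8, 103]
[9, 5, 1]
[9, 8]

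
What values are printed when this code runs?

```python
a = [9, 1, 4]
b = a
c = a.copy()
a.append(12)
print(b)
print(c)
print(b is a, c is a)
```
[9, 1, 4, 12]
[9, 1, 4]
True False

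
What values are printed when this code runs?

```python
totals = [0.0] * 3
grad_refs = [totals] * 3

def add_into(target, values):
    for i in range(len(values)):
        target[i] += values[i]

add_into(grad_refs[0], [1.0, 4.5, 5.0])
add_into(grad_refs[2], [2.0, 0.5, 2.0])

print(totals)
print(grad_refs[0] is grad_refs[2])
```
[3.0, 5.0, 7.0]
True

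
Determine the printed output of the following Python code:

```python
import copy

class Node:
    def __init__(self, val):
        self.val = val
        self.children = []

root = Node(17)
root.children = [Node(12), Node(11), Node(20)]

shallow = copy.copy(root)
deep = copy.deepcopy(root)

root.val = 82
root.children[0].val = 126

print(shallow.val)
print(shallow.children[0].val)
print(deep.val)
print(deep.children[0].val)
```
17
126
17
12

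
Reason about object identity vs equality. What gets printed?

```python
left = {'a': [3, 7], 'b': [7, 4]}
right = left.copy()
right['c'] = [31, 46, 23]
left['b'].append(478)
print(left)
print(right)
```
{'a': [3, 7], 'b': [7, 4, 478]}
{'a': [3, 7], 'b': [7, 4, 478], 'c': [31, 46, 23]}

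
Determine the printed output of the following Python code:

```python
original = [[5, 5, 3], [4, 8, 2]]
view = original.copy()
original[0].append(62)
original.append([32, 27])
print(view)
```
[[5, 5, 3, 62], [4, 8, 2]]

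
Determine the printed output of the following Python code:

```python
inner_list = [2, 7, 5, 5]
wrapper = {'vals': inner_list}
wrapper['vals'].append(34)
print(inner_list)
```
[2, 7, 5, 5, 34]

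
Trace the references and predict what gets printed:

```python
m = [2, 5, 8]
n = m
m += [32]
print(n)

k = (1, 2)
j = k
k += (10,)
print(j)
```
[2, 5, 8, 32]
(1, 2)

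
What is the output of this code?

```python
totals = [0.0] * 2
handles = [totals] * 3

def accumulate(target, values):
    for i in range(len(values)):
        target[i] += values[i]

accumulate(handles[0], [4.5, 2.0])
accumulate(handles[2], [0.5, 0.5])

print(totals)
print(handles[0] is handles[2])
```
[5.0, 2.5]
True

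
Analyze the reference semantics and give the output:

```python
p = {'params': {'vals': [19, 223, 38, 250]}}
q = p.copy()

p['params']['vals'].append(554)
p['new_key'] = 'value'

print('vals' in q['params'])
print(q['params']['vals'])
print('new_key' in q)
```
True
[19, 223, 38, 250, 554]
False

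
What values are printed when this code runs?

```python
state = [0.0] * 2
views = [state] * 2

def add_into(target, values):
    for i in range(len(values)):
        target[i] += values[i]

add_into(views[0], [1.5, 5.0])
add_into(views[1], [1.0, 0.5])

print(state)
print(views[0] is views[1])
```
[2.5, 5.5]
True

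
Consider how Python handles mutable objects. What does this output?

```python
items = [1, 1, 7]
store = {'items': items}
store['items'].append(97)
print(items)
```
[1, 1, 7, 97]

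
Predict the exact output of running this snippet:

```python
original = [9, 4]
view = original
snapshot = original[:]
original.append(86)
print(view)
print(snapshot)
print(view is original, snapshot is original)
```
[9, 4, 86]
[9, 4]
True False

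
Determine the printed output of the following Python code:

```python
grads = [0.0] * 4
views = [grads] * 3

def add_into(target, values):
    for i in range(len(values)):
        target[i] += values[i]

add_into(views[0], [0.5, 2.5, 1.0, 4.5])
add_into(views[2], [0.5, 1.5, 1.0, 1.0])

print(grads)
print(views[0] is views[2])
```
[1.0, 4.0, 2.0, 5.5]
True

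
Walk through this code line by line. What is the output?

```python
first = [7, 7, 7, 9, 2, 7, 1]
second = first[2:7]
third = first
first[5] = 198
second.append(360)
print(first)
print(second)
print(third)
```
[7, 7, 7, 9, 2, 198, 1]
[7, 9, 2, 7, 1, 360]
[7, 7, 7, 9, 2, 198, 1]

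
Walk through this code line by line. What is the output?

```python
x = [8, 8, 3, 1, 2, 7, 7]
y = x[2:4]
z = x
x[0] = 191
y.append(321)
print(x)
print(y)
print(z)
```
[191, 8, 3, 1, 2, 7, 7]
[3, 1, 321]
[191, 8, 3, 1, 2, 7, 7]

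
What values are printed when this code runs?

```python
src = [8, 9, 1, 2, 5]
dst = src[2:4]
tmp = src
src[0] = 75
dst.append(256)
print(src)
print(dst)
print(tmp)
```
[75, 9, 1, 2, 5]
[1, 2, 256]
[75, 9, 1, 2, 5]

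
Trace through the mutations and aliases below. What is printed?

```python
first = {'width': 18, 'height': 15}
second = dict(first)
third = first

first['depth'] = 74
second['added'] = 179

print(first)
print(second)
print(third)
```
{'width': 18, 'height': 15, 'depth': 74}
{'width': 18, 'height': 15, 'added': 179}
{'width': 18, 'height': 15, 'depth': 74}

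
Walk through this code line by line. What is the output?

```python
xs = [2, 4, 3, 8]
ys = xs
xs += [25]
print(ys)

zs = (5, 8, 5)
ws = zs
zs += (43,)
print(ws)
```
[2, 4, 3, 8, 25]
(5, 8, 5)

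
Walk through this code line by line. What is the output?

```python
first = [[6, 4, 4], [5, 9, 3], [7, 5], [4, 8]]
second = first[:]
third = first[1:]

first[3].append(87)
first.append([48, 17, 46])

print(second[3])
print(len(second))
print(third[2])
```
[4, 8, 87]
4
[4, 8, 87]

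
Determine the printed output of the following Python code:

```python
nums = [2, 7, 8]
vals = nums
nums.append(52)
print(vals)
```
[2, 7, 8, 52]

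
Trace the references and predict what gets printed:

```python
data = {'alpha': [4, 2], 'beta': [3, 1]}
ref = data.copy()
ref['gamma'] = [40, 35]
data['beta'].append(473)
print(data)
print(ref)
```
{'alpha': [4, 2], 'beta': [3, 1, 473]}
{'alpha': [4, 2], 'beta': [3, 1, 473], 'gamma': [40, 35]}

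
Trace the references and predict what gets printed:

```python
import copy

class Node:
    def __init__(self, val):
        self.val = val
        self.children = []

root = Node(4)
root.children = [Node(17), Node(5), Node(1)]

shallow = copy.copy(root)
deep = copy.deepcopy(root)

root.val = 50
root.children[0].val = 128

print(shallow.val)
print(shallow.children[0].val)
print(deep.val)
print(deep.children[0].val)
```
4
128
4
17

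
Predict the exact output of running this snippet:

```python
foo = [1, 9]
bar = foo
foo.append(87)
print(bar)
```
[1, 9, 87]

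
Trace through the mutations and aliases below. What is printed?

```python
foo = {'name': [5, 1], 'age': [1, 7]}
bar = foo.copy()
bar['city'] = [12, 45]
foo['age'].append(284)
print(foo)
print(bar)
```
{'name': [5, 1], 'age': [1, 7, 284]}
{'name': [5, 1], 'age': [1, 7, 284], 'city': [12, 45]}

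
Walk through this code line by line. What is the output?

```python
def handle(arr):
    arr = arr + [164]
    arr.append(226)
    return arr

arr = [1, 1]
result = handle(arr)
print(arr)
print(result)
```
[1, 1]
[1, 1, 164, 226]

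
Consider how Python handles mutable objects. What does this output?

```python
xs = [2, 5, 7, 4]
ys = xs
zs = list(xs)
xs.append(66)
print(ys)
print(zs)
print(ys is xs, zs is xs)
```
[2, 5, 7, 4, 66]
[2, 5, 7, 4]
True False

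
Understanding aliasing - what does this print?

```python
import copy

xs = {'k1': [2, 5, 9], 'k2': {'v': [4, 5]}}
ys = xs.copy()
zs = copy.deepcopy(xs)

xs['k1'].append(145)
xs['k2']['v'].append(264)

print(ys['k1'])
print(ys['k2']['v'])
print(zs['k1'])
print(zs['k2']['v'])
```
[2, 5, 9, 145]
[4, 5, 264]
[2, 5, 9]
[4, 5]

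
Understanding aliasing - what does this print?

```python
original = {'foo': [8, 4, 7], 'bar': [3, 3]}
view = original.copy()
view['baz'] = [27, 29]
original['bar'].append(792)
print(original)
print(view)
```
{'foo': [8, 4, 7], 'bar': [3, 3, 792]}
{'foo': [8, 4, 7], 'bar': [3, 3, 792], 'baz': [27, 29]}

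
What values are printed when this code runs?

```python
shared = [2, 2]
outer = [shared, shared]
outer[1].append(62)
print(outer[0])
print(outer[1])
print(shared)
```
[2, 2, 62]
[2, 2, 62]
[2, 2, 62]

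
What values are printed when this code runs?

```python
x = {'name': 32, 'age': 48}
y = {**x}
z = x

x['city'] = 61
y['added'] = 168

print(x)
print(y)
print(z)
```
{'name': 32, 'age': 48, 'city': 61}
{'name': 32, 'age': 48, 'added': 168}
{'name': 32, 'age': 48, 'city': 61}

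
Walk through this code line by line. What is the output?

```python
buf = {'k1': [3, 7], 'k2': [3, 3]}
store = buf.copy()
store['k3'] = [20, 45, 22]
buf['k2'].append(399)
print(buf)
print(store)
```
{'k1': [3, 7], 'k2': [3, 3, 399]}
{'k1': [3, 7], 'k2': [3, 3, 399], 'k3': [20, 45, 22]}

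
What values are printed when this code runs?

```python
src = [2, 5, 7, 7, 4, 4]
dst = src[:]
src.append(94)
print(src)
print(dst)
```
[2, 5, 7, 7, 4, 4, 94]
[2, 5, 7, 7, 4, 4]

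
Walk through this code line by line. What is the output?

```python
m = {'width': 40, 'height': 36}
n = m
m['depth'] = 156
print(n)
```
{'width': 40, 'height': 36, 'depth': 156}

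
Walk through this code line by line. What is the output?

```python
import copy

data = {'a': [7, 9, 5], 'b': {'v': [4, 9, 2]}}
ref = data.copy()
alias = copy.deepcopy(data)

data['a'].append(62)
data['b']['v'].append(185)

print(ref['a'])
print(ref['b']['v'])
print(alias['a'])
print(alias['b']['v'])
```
[7, 9, 5, 62]
[4, 9, 2, 185]
[7, 9, 5]
[4, 9, 2]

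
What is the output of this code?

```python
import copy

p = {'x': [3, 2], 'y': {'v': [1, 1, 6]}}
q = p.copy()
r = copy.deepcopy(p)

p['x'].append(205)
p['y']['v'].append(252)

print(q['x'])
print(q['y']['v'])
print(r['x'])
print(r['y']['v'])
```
[3, 2, 205]
[1, 1, 6, 252]
[3, 2]
[1, 1, 6]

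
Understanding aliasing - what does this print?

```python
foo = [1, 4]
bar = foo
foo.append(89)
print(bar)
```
[1, 4, 89]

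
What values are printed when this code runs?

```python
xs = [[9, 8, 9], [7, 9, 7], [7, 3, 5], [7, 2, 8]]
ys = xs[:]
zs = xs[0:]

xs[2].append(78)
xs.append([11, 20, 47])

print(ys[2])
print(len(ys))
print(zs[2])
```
[7, 3, 5, 78]
4
[7, 3, 5, 78]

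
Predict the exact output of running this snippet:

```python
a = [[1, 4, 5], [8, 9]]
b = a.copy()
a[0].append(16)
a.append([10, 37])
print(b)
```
[[1, 4, 5, 16], [8, 9]]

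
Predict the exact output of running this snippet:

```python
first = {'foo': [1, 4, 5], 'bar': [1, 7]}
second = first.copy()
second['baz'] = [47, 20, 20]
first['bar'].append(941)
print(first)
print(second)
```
{'foo': [1, 4, 5], 'bar': [1, 7, 941]}
{'foo': [1, 4, 5], 'bar': [1, 7, 941], 'baz': [47, 20, 20]}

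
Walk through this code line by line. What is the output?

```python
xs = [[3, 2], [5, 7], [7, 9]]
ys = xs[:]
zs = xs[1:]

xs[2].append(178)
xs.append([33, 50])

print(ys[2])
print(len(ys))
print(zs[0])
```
[7, 9, 178]
3
[5, 7]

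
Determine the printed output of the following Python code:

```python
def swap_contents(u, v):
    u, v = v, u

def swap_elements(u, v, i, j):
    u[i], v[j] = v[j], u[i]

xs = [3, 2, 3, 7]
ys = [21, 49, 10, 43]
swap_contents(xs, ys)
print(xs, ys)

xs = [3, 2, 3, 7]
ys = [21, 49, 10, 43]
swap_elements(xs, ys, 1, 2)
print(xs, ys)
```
[3, 2, 3, 7] [21, 49, 10, 43]
[3, 10, 3, 7] [21, 49, 2, 43]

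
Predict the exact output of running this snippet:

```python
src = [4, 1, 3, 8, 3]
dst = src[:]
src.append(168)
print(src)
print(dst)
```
[4, 1, 3, 8, 3, 168]
[4, 1, 3, 8, 3]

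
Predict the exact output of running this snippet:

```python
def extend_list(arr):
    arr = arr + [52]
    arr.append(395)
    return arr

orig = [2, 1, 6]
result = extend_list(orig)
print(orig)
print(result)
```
[2, 1, 6]
[2, 1, 6, 52, 395]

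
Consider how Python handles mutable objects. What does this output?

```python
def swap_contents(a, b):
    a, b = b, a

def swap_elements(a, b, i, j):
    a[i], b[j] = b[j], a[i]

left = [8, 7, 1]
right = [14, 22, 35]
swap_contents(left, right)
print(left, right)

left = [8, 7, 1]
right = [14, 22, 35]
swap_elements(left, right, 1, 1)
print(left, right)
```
[8, 7, 1] [14, 22, 35]
[8, 22, 1] [14, 7, 35]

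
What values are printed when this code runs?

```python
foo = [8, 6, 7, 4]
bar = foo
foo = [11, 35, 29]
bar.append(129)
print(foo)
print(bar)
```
[11, 35, 29]
[8, 6, 7, 4, 129]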